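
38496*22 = 846912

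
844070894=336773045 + 507297849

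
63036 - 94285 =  - 31249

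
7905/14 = 7905/14 = 564.64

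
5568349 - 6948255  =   - 1379906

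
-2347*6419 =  - 15065393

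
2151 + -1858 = 293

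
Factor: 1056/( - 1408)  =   - 2^( - 2)*3^1=   - 3/4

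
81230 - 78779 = 2451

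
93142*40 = 3725680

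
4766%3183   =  1583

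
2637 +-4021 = -1384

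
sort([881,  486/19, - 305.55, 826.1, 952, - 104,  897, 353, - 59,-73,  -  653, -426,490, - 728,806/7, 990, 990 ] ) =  [-728,-653, -426, - 305.55,-104, - 73, - 59,486/19,806/7, 353,  490,826.1 , 881,897,952, 990,990 ]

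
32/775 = 32/775 = 0.04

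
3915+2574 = 6489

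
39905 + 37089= 76994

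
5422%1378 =1288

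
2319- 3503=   -  1184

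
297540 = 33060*9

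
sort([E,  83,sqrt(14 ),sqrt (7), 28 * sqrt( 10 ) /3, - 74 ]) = [ - 74,sqrt ( 7),E,sqrt ( 14), 28 *sqrt(10)/3 , 83 ]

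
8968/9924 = 2242/2481 = 0.90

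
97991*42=4115622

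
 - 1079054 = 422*( - 2557 ) 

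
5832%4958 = 874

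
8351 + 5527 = 13878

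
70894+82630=153524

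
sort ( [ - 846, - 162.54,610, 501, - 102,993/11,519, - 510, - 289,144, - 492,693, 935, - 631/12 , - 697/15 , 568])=[ - 846, - 510, - 492, - 289, - 162.54, - 102, - 631/12, - 697/15,993/11, 144,  501, 519,568,610,693  ,  935] 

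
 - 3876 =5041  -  8917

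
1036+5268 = 6304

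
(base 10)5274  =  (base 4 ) 1102122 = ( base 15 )1869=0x149a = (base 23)9M7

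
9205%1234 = 567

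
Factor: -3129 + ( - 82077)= - 2^1*3^1*11^1* 1291^1  =  -85206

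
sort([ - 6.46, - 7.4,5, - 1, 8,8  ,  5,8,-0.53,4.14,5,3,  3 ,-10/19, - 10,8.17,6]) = [ - 10, - 7.4, - 6.46, - 1, - 0.53, - 10/19 , 3,  3,4.14,5, 5,5,6,8,8,8, 8.17]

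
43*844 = 36292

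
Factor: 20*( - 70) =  - 2^3*5^2*7^1 = - 1400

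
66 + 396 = 462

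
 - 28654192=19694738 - 48348930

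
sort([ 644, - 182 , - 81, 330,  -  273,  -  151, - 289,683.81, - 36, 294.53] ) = [- 289 , - 273,- 182,-151, - 81, - 36,294.53,330 , 644,683.81] 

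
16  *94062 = 1504992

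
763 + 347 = 1110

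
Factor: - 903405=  - 3^1*5^1*229^1*263^1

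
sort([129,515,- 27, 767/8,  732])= [-27, 767/8, 129, 515, 732]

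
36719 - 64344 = - 27625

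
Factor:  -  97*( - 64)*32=198656  =  2^11*97^1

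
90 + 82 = 172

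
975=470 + 505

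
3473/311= 11  +  52/311=11.17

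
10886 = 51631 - 40745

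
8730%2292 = 1854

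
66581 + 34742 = 101323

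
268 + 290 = 558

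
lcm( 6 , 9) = 18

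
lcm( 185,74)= 370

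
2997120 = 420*7136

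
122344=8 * 15293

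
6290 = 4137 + 2153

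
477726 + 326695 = 804421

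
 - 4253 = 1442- 5695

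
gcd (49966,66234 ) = 1162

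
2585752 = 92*28106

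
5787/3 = 1929  =  1929.00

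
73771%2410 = 1471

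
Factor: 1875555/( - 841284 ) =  - 208395/93476=- 2^( - 2 )*3^2 * 5^1*11^1 * 421^1*23369^( - 1)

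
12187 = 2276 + 9911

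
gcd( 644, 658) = 14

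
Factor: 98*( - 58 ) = -2^2*7^2*29^1=- 5684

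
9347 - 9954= - 607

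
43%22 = 21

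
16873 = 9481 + 7392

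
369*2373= 875637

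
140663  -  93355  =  47308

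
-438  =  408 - 846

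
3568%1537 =494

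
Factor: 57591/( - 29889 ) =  - 79/41 = - 41^( - 1)*79^1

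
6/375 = 2/125 = 0.02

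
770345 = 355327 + 415018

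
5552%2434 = 684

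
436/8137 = 436/8137=0.05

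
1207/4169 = 1207/4169=0.29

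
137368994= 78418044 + 58950950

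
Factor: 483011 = 31^1*15581^1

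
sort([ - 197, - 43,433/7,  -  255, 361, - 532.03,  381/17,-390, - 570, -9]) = [ - 570, - 532.03, - 390, - 255, -197,-43,  -  9, 381/17, 433/7,361 ] 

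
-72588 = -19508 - 53080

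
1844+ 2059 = 3903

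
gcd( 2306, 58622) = 2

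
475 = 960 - 485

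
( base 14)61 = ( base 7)151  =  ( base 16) 55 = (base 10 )85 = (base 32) 2l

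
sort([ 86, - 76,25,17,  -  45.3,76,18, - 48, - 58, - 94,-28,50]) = [-94,  -  76, - 58, - 48, - 45.3 , - 28,17,18,25, 50, 76,  86 ]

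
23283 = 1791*13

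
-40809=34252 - 75061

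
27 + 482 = 509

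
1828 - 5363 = -3535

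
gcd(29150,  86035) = 5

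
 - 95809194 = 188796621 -284605815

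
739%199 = 142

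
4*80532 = 322128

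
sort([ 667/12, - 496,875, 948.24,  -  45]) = [ - 496, - 45,667/12, 875 , 948.24 ] 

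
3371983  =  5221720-1849737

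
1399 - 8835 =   -  7436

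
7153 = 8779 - 1626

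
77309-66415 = 10894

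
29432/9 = 29432/9 = 3270.22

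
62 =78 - 16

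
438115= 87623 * 5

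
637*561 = 357357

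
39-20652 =  -  20613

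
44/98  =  22/49=0.45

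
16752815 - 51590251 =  - 34837436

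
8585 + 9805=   18390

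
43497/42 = 14499/14 = 1035.64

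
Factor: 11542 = 2^1*29^1*199^1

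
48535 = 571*85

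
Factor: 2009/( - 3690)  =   - 2^(-1) * 3^ ( - 2) * 5^( - 1) * 7^2 = - 49/90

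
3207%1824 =1383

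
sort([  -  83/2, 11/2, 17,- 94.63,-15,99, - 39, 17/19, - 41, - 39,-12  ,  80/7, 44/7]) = [-94.63, - 83/2,-41, - 39 ,  -  39,  -  15,  -  12, 17/19,11/2, 44/7,80/7 , 17, 99]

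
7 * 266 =1862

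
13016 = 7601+5415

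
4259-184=4075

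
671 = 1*671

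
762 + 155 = 917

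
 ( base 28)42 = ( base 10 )114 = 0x72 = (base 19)60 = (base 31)3l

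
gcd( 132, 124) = 4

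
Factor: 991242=2^1*3^2*7^1*7867^1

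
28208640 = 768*36730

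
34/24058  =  17/12029 = 0.00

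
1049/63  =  1049/63 =16.65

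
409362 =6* 68227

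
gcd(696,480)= 24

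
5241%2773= 2468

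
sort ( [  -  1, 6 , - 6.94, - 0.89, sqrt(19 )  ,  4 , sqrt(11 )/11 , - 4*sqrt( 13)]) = [-4*sqrt(13),  -  6.94 , - 1 , - 0.89,sqrt( 11) /11, 4,sqrt(19),6]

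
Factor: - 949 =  - 13^1*73^1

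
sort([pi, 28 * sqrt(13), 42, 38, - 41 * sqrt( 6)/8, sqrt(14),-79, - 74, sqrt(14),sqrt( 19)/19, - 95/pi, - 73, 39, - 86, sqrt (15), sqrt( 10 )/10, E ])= [ - 86,-79, - 74, - 73, - 95/pi, - 41*sqrt( 6 ) /8, sqrt( 19 ) /19, sqrt( 10)/10,E,pi, sqrt( 14), sqrt(14 ), sqrt( 15 ), 38, 39,42, 28 * sqrt( 13)]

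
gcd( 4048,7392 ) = 176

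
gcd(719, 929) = 1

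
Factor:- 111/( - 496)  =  2^( - 4)*3^1*31^( - 1)*37^1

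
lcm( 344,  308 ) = 26488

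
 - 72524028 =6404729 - 78928757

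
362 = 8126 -7764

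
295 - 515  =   - 220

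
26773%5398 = 5181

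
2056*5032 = 10345792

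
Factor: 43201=43201^1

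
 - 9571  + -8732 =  - 18303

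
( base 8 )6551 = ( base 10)3433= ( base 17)beg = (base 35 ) 2s3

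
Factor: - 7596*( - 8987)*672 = 45874249344 =2^7*3^3*7^1 * 11^1 *19^1 * 43^1*211^1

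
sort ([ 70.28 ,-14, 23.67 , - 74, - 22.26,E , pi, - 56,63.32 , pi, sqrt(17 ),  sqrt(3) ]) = [-74,- 56, - 22.26, -14, sqrt( 3),E, pi , pi, sqrt (17), 23.67 , 63.32 , 70.28 ]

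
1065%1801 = 1065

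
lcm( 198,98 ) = 9702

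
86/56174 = 43/28087= 0.00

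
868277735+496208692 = 1364486427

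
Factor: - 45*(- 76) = 3420 = 2^2*3^2*5^1*19^1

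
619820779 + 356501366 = 976322145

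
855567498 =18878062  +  836689436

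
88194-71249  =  16945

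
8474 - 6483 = 1991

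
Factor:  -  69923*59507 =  - 4160907961 =-  7^3 * 1427^1*8501^1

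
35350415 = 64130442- 28780027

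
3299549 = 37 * 89177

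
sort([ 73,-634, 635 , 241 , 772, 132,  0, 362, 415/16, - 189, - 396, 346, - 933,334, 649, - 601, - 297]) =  [ - 933, - 634, - 601, - 396, - 297, - 189, 0, 415/16 , 73, 132,241, 334, 346, 362, 635, 649, 772]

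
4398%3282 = 1116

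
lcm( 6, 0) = 0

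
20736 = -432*( - 48) 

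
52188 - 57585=  -  5397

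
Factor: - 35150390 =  - 2^1 * 5^1*11^1*17^1*18797^1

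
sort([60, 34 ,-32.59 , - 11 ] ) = [-32.59, - 11, 34, 60 ] 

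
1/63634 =1/63634 = 0.00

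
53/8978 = 53/8978  =  0.01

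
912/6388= 228/1597 = 0.14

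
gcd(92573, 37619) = 1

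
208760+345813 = 554573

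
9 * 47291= 425619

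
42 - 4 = 38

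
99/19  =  99/19 = 5.21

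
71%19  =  14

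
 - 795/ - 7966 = 795/7966= 0.10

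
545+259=804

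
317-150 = 167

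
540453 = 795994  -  255541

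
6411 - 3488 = 2923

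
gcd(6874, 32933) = 1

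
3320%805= 100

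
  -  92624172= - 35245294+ - 57378878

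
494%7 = 4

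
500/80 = 25/4 = 6.25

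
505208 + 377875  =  883083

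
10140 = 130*78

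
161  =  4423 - 4262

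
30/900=1/30 = 0.03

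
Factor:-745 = - 5^1*149^1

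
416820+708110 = 1124930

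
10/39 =10/39 =0.26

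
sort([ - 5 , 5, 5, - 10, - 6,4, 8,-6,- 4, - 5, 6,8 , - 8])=[ - 10,-8,-6 ,  -  6, - 5,-5 , - 4, 4,5, 5, 6, 8 , 8]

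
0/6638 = 0  =  0.00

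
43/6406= 43/6406= 0.01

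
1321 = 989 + 332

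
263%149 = 114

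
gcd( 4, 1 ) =1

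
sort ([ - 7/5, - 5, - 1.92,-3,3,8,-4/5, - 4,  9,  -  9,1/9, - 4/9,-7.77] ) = [ - 9, - 7.77,  -  5, - 4, - 3, - 1.92, - 7/5, - 4/5,-4/9, 1/9 , 3, 8 , 9]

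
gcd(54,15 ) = 3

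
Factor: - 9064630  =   - 2^1*5^1 *37^1*24499^1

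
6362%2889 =584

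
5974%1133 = 309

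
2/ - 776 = -1/388 = -0.00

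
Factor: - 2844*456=  -  1296864=-2^5*3^3*19^1*79^1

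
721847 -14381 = 707466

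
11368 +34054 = 45422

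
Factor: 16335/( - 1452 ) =-2^ (-2 )*3^2*5^1 = - 45/4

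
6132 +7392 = 13524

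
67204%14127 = 10696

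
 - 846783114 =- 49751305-797031809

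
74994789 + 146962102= 221956891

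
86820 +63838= 150658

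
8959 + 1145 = 10104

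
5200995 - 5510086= - 309091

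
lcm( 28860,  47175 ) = 2453100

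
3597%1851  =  1746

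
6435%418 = 165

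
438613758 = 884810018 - 446196260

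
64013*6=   384078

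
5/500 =1/100  =  0.01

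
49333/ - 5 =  - 49333/5 = -9866.60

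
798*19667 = 15694266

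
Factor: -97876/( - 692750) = 48938/346375 =2^1*5^ (  -  3)*17^(  -  1 )*163^( - 1)*24469^1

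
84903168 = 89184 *952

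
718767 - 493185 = 225582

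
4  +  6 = 10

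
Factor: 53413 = 31^1*1723^1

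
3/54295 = 3/54295 = 0.00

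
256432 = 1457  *176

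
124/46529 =124/46529 = 0.00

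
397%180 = 37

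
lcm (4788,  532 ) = 4788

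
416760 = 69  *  6040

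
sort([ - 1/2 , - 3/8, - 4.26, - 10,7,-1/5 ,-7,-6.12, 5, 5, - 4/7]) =[  -  10 , - 7, - 6.12, - 4.26,-4/7,- 1/2, - 3/8, - 1/5,5,5 , 7] 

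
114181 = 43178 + 71003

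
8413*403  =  3390439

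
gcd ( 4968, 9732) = 12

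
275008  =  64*4297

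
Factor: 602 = 2^1*7^1*43^1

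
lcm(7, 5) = 35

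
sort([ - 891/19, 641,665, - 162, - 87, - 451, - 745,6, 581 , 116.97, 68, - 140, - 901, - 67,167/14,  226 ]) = [ - 901,-745, - 451, - 162, - 140, - 87, - 67, - 891/19, 6,  167/14,68,116.97,226,581, 641, 665]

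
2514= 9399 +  - 6885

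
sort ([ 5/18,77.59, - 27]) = [ - 27,5/18,77.59 ] 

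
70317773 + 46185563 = 116503336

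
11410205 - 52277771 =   -  40867566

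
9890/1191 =8 + 362/1191 = 8.30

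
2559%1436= 1123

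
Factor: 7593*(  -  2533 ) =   -  3^1*17^1*149^1 * 2531^1 = - 19233069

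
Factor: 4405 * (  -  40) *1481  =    -  260952200  =  -  2^3*5^2*881^1 * 1481^1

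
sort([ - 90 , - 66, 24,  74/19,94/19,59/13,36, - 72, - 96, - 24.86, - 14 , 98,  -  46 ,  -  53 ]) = [ - 96, - 90, - 72, - 66, - 53, - 46, - 24.86, - 14,74/19, 59/13, 94/19,  24, 36,98] 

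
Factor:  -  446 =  - 2^1*223^1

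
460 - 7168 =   -  6708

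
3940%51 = 13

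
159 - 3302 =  -3143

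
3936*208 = 818688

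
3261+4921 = 8182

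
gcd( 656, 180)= 4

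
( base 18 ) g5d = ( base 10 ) 5287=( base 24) 947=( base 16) 14A7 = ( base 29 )689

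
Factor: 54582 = 2^1*3^1*11^1*827^1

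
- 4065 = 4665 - 8730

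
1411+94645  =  96056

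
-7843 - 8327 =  - 16170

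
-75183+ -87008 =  - 162191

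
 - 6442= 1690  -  8132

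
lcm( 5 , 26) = 130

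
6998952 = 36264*193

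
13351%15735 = 13351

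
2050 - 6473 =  - 4423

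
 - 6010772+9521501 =3510729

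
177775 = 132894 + 44881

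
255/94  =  2+67/94 = 2.71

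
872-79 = 793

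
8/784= 1/98 = 0.01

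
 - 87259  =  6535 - 93794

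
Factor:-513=-3^3*19^1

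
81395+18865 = 100260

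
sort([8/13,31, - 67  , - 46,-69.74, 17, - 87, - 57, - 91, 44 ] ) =[ - 91, -87, - 69.74, - 67 ,-57, - 46 , 8/13, 17,31, 44 ]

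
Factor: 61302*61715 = 2^1 * 3^1*5^1*17^1 * 601^1*12343^1 =3783252930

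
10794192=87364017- 76569825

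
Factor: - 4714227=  - 3^3*7^1*24943^1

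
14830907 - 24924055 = - 10093148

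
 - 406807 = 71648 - 478455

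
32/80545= 32/80545 = 0.00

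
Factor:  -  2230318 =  - 2^1 * 41^1*59^1*461^1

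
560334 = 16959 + 543375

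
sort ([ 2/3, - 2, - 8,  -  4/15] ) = [-8,  -  2, - 4/15, 2/3] 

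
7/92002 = 7/92002 = 0.00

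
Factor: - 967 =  - 967^1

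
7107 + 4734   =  11841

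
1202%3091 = 1202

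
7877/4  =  1969 + 1/4 = 1969.25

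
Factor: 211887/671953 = 3^2*13^1*101^( - 1)*1811^1*6653^( - 1 )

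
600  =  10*60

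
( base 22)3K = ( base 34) 2i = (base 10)86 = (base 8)126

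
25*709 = 17725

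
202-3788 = - 3586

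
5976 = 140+5836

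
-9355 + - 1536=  - 10891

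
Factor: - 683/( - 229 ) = 229^(  -  1)*683^1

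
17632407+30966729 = 48599136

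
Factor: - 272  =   - 2^4 *17^1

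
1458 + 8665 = 10123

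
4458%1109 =22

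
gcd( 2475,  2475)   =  2475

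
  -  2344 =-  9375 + 7031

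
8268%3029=2210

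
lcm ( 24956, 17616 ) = 299472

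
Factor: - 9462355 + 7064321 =-2^1*47^1 *97^1*263^1 = -2398034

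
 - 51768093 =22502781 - 74270874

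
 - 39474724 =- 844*46771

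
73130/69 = 1059+ 59/69  =  1059.86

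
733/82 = 733/82=8.94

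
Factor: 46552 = 2^3*11^1 * 23^2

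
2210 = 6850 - 4640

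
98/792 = 49/396 = 0.12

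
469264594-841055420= - 371790826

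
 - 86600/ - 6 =14433 + 1/3 = 14433.33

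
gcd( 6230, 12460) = 6230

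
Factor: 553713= 3^1*184571^1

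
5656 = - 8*( - 707 ) 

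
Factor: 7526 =2^1*53^1*71^1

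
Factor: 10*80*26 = 2^6*5^2*13^1  =  20800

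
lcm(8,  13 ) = 104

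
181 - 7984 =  - 7803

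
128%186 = 128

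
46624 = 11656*4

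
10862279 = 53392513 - 42530234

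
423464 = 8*52933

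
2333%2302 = 31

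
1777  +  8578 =10355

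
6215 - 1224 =4991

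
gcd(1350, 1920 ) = 30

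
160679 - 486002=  - 325323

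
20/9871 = 20/9871=0.00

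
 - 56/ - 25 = 56/25 = 2.24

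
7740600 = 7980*970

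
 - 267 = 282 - 549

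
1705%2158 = 1705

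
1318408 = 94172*14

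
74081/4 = 74081/4=18520.25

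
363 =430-67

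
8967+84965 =93932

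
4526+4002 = 8528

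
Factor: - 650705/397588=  - 2^( - 2 )*5^1*11^1*11831^1*99397^( - 1) 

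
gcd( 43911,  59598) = 63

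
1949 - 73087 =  - 71138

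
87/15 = 29/5 = 5.80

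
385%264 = 121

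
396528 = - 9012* (  -  44 )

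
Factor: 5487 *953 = 5229111 = 3^1*31^1*59^1*953^1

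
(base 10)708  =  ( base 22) 1A4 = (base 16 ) 2c4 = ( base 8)1304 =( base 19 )1I5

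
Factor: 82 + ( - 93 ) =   -  11^1 =- 11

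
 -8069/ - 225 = 35 + 194/225 = 35.86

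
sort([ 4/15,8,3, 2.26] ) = [ 4/15,  2.26, 3, 8 ] 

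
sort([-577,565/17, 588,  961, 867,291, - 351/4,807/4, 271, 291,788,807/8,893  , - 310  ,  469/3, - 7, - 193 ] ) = [ - 577,  -  310, - 193, - 351/4, - 7,565/17,807/8,469/3,807/4,271,291,291,588, 788,867, 893,961]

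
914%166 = 84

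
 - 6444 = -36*179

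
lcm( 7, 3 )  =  21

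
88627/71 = 1248  +  19/71= 1248.27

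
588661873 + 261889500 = 850551373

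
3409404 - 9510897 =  - 6101493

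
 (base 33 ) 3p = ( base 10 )124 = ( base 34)3M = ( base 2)1111100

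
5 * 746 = 3730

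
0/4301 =0 = 0.00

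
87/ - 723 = - 29/241  =  - 0.12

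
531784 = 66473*8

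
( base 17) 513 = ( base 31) 1G8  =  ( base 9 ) 2007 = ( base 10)1465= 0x5b9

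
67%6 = 1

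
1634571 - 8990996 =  - 7356425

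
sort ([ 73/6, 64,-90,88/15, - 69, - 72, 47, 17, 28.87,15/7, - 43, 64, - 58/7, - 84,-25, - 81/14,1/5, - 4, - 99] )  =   [ - 99, - 90, - 84,-72, - 69, - 43,  -  25,-58/7, - 81/14, - 4, 1/5, 15/7,88/15,73/6,17, 28.87, 47, 64, 64]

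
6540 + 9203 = 15743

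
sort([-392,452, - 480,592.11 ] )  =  [ - 480, -392,452, 592.11] 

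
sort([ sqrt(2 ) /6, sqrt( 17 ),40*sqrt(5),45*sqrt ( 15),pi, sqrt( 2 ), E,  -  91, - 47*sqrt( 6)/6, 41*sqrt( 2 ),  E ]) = [ - 91, - 47*sqrt(6)/6, sqrt(2 ) /6, sqrt( 2 ), E, E, pi, sqrt( 17), 41*sqrt(2 ),40*sqrt( 5 ),  45*sqrt( 15)]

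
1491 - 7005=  - 5514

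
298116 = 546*546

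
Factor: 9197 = 17^1*541^1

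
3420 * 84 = 287280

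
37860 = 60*631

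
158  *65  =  10270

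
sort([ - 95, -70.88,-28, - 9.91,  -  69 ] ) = [ - 95  , - 70.88,-69,  -  28, -9.91 ] 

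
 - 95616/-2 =47808 +0/1= 47808.00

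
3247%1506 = 235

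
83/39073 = 83/39073 = 0.00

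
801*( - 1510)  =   - 1209510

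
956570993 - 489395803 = 467175190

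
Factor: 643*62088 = 39922584 = 2^3*3^1*13^1*199^1*643^1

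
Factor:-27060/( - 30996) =55/63 = 3^(  -  2)*5^1 * 7^( - 1 )*11^1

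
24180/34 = 711 + 3/17=   711.18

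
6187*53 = 327911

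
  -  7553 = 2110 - 9663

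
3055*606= 1851330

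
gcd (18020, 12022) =2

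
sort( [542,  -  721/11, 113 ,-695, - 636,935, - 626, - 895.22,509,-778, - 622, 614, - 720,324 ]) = [ - 895.22, - 778 , - 720,-695, - 636, - 626, - 622, - 721/11, 113 , 324,509,542,614, 935] 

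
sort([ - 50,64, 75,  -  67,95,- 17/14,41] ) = [ - 67,-50,  -  17/14,41 , 64, 75 , 95 ] 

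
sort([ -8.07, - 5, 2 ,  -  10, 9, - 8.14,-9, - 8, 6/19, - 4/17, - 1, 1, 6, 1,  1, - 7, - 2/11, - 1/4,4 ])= [ - 10, - 9, - 8.14,  -  8.07, - 8 , - 7, - 5, - 1, - 1/4, - 4/17,-2/11,6/19, 1, 1, 1, 2 , 4, 6 , 9]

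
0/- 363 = 0/1 = - 0.00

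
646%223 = 200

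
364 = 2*182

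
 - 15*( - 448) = 6720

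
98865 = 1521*65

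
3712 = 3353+359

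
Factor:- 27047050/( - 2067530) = 2704705/206753 = 5^1*47^ ( - 1 ) *53^(  -  1) *83^(-1) * 227^1*2383^1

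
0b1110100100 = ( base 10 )932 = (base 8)1644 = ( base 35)qm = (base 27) 17e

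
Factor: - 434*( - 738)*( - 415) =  - 132921180 = -2^2* 3^2*5^1*7^1*31^1*41^1*83^1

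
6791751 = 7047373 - 255622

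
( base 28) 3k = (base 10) 104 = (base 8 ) 150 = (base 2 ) 1101000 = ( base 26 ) 40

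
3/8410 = 3/8410 = 0.00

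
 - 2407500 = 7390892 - 9798392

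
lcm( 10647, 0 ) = 0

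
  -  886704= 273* ( - 3248)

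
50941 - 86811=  - 35870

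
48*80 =3840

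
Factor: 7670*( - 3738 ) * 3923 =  - 112474214580 = - 2^2 * 3^1 * 5^1*7^1*13^1*59^1 * 89^1 * 3923^1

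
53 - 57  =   - 4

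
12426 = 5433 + 6993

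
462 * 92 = 42504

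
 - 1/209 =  - 1/209 = - 0.00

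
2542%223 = 89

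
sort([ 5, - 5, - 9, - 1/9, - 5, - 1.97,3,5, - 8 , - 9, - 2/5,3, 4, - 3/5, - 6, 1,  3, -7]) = [ - 9, - 9, - 8, - 7, - 6,-5 , - 5, - 1.97, - 3/5,  -  2/5, - 1/9,  1 , 3, 3,3, 4,5,5]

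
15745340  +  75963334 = 91708674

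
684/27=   76/3  =  25.33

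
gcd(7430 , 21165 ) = 5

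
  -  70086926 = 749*( - 93574) 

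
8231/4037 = 8231/4037=2.04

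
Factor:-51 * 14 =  - 2^1*3^1 * 7^1*17^1 = - 714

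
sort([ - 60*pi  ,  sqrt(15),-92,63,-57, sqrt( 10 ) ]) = [  -  60*pi, - 92,-57, sqrt(10),  sqrt( 15), 63 ] 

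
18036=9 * 2004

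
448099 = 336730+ 111369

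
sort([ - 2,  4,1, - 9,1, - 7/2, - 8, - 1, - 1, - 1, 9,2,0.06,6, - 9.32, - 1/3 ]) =[ - 9.32 , - 9, - 8,  -  7/2, - 2, - 1, - 1 , - 1, - 1/3,0.06,1, 1 , 2, 4,  6, 9] 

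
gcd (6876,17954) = 382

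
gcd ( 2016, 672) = 672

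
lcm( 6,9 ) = 18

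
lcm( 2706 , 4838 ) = 159654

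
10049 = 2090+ 7959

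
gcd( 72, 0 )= 72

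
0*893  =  0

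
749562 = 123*6094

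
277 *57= 15789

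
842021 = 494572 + 347449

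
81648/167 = 488 + 152/167 = 488.91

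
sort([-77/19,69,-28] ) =[-28,-77/19,69 ] 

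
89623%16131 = 8968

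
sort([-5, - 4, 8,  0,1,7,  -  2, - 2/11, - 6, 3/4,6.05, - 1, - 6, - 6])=[ - 6, - 6,-6,  -  5,-4, - 2, - 1, - 2/11 , 0, 3/4,1,6.05, 7,  8 ] 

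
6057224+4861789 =10919013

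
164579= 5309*31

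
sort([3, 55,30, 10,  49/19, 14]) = [49/19, 3,10,14, 30, 55]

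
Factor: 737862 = 2^1*3^1*31^1*3967^1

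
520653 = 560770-40117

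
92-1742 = -1650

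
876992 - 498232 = 378760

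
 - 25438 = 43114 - 68552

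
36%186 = 36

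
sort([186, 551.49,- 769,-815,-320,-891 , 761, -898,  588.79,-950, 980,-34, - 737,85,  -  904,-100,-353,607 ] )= [ - 950,-904, - 898 ,-891 ,-815,- 769, - 737 , - 353, - 320,-100, - 34,85, 186, 551.49,588.79,607, 761,  980 ]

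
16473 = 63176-46703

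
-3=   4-7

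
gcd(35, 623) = 7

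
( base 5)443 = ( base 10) 123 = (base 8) 173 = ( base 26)4j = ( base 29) 47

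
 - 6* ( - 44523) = 267138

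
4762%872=402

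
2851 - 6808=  - 3957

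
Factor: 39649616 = 2^4 * 2478101^1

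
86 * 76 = 6536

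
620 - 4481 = -3861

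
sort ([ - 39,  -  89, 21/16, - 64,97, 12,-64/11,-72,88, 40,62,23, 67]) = [-89, - 72, -64, - 39, - 64/11,21/16, 12, 23, 40, 62 , 67,  88, 97] 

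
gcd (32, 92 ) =4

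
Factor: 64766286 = 2^1 * 3^2 * 13^1*276779^1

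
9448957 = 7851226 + 1597731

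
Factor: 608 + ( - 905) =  - 3^3*11^1 = - 297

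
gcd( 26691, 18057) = 3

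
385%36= 25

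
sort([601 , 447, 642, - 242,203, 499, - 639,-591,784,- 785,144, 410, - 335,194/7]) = [ - 785, - 639,  -  591, - 335, - 242,  194/7,144,203,  410, 447, 499, 601,642,784 ] 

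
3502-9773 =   -  6271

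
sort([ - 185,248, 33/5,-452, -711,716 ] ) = [- 711,-452, - 185,  33/5,248,716]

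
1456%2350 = 1456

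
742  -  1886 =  - 1144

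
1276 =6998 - 5722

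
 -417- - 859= 442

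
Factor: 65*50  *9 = 29250 = 2^1* 3^2 * 5^3*13^1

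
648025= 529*1225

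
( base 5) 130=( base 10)40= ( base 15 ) 2a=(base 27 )1d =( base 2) 101000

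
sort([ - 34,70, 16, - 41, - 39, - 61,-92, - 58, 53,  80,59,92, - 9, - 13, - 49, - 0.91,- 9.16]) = [ - 92,  -  61,-58, - 49,-41,  -  39, - 34, -13, - 9.16,- 9,  -  0.91, 16, 53 , 59, 70,80,92 ] 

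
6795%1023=657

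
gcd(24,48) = 24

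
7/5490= 7/5490 = 0.00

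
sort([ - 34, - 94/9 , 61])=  [ - 34, - 94/9, 61]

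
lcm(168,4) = 168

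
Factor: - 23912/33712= - 61/86 = - 2^(-1) * 43^( - 1)*61^1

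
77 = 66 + 11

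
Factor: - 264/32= - 2^( - 2)*3^1*11^1  =  - 33/4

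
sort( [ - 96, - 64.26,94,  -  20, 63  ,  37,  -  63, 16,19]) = [ - 96,  -  64.26,  -  63, - 20, 16, 19,37, 63,94]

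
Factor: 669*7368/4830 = 821532/805 = 2^2*3^1*5^( - 1 )*7^( - 1) * 23^ ( - 1 ) * 223^1 * 307^1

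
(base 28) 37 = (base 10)91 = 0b1011011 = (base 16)5b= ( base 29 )34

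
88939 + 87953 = 176892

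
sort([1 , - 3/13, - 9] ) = [ - 9, - 3/13, 1]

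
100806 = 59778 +41028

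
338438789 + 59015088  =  397453877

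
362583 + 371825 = 734408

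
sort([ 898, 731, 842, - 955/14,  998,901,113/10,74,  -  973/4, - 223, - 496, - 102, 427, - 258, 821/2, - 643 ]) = [-643 , - 496 , - 258 , - 973/4, - 223, - 102, - 955/14 , 113/10, 74,821/2, 427,731, 842, 898 , 901, 998 ]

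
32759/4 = 32759/4 = 8189.75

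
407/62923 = 407/62923 = 0.01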